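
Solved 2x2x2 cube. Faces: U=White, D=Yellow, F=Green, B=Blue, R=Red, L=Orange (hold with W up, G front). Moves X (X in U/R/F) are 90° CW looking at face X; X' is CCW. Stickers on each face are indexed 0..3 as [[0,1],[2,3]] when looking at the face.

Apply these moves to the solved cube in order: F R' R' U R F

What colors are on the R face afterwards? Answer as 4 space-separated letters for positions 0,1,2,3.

After move 1 (F): F=GGGG U=WWOO R=WRWR D=RRYY L=OYOY
After move 2 (R'): R=RRWW U=WBOB F=GWGO D=RGYG B=YBRB
After move 3 (R'): R=RWRW U=WROY F=GBGB D=RWYO B=GBGB
After move 4 (U): U=OWYR F=RWGB R=GBRW B=OYGB L=GBOY
After move 5 (R): R=RGWB U=OWYB F=RWGO D=RGYO B=RYWB
After move 6 (F): F=GROW U=OWYB R=YGBB D=WRYO L=GROG
Query: R face = YGBB

Answer: Y G B B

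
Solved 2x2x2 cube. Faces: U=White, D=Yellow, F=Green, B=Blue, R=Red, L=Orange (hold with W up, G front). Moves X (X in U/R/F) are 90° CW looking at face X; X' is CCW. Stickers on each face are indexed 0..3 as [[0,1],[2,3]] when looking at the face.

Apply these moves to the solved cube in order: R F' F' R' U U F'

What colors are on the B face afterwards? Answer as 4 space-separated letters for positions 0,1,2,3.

Answer: Y G W B

Derivation:
After move 1 (R): R=RRRR U=WGWG F=GYGY D=YBYB B=WBWB
After move 2 (F'): F=YYGG U=WGRR R=BRYR D=OOYB L=OGOW
After move 3 (F'): F=YGYG U=WGBY R=OROR D=GWYB L=OROR
After move 4 (R'): R=RROO U=WWBW F=YGYY D=GGYG B=BBWB
After move 5 (U): U=BWWW F=RRYY R=BBOO B=ORWB L=YGOR
After move 6 (U): U=WBWW F=BBYY R=OROO B=YGWB L=RROR
After move 7 (F'): F=BYBY U=WBOO R=GRGO D=RRYG L=RWOW
Query: B face = YGWB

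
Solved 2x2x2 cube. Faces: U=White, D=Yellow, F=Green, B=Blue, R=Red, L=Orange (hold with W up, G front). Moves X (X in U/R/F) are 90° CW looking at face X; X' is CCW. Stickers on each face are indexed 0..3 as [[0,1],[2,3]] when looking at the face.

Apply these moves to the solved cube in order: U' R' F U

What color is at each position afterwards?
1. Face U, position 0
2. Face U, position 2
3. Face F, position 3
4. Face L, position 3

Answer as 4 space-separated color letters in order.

After move 1 (U'): U=WWWW F=OOGG R=GGRR B=RRBB L=BBOO
After move 2 (R'): R=GRGR U=WBWR F=OWGW D=YOYG B=YRYB
After move 3 (F): F=GOWW U=WBOB R=WRRR D=GGYG L=BYOO
After move 4 (U): U=OWBB F=WRWW R=YRRR B=BYYB L=GOOO
Query 1: U[0] = O
Query 2: U[2] = B
Query 3: F[3] = W
Query 4: L[3] = O

Answer: O B W O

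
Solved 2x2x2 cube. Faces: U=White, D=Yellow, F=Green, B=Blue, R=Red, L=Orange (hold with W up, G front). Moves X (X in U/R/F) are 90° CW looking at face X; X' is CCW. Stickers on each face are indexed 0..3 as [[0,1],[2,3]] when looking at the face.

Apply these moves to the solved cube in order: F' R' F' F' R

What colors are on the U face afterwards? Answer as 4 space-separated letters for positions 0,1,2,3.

After move 1 (F'): F=GGGG U=WWRR R=YRYR D=OOYY L=OWOW
After move 2 (R'): R=RRYY U=WBRB F=GWGR D=OGYG B=YBOB
After move 3 (F'): F=WRGG U=WBRY R=GROY D=WWYG L=OBOR
After move 4 (F'): F=RGWG U=WBGO R=WRWY D=BRYG L=OYOR
After move 5 (R): R=WWYR U=WGGG F=RRWG D=BOYY B=OBBB
Query: U face = WGGG

Answer: W G G G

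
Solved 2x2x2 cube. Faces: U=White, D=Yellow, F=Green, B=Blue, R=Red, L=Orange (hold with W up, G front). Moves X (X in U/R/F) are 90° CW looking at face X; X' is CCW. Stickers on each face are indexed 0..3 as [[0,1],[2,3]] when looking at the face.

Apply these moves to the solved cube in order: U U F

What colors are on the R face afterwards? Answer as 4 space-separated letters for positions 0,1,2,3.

After move 1 (U): U=WWWW F=RRGG R=BBRR B=OOBB L=GGOO
After move 2 (U): U=WWWW F=BBGG R=OORR B=GGBB L=RROO
After move 3 (F): F=GBGB U=WWOR R=WOWR D=ROYY L=RYOY
Query: R face = WOWR

Answer: W O W R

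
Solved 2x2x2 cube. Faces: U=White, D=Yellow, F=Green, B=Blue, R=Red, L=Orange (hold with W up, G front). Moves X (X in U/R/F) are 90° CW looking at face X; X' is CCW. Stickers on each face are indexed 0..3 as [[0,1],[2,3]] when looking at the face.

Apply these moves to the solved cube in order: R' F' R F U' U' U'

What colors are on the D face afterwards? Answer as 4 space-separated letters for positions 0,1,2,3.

After move 1 (R'): R=RRRR U=WBWB F=GWGW D=YGYG B=YBYB
After move 2 (F'): F=WWGG U=WBRR R=GRYR D=OOYG L=OBOW
After move 3 (R): R=YGRR U=WWRG F=WOGG D=OYYY B=RBBB
After move 4 (F): F=GWGO U=WWWB R=RGGR D=RYYY L=OOOY
After move 5 (U'): U=WBWW F=OOGO R=GWGR B=RGBB L=RBOY
After move 6 (U'): U=BWWW F=RBGO R=OOGR B=GWBB L=RGOY
After move 7 (U'): U=WWBW F=RGGO R=RBGR B=OOBB L=GWOY
Query: D face = RYYY

Answer: R Y Y Y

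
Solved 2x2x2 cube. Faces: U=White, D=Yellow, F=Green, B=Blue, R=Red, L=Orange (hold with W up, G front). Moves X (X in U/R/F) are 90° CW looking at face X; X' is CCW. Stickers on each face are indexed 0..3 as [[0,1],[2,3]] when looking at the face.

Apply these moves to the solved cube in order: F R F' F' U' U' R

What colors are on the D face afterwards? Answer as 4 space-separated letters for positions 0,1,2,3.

Answer: G W Y Y

Derivation:
After move 1 (F): F=GGGG U=WWOO R=WRWR D=RRYY L=OYOY
After move 2 (R): R=WWRR U=WGOG F=GRGY D=RBYB B=OBWB
After move 3 (F'): F=RYGG U=WGWR R=BWRR D=YYYB L=OGOO
After move 4 (F'): F=YGRG U=WGBR R=YWYR D=GOYB L=OROW
After move 5 (U'): U=GRWB F=ORRG R=YGYR B=YWWB L=OBOW
After move 6 (U'): U=RBGW F=OBRG R=ORYR B=YGWB L=YWOW
After move 7 (R): R=YORR U=RBGG F=OORB D=GWYY B=WGBB
Query: D face = GWYY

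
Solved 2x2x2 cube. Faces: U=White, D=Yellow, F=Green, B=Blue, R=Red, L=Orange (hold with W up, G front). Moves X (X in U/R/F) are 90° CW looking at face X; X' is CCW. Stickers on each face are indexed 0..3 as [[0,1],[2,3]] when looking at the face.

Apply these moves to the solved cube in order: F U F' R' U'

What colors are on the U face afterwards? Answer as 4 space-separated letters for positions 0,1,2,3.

Answer: B O O B

Derivation:
After move 1 (F): F=GGGG U=WWOO R=WRWR D=RRYY L=OYOY
After move 2 (U): U=OWOW F=WRGG R=BBWR B=OYBB L=GGOY
After move 3 (F'): F=RGWG U=OWBW R=RBRR D=GYYY L=GWOO
After move 4 (R'): R=BRRR U=OBBO F=RWWW D=GGYG B=YYYB
After move 5 (U'): U=BOOB F=GWWW R=RWRR B=BRYB L=YYOO
Query: U face = BOOB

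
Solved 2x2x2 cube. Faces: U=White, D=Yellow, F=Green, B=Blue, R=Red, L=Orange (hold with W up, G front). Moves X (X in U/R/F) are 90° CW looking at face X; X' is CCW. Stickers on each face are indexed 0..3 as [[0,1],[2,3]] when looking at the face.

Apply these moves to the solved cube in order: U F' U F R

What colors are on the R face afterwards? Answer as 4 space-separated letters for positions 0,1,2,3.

After move 1 (U): U=WWWW F=RRGG R=BBRR B=OOBB L=GGOO
After move 2 (F'): F=RGRG U=WWBR R=YBYR D=GOYY L=GWOW
After move 3 (U): U=BWRW F=YBRG R=OOYR B=GWBB L=RGOW
After move 4 (F): F=RYGB U=BWWG R=ROWR D=YOYY L=RGOO
After move 5 (R): R=WRRO U=BYWB F=ROGY D=YBYG B=GWWB
Query: R face = WRRO

Answer: W R R O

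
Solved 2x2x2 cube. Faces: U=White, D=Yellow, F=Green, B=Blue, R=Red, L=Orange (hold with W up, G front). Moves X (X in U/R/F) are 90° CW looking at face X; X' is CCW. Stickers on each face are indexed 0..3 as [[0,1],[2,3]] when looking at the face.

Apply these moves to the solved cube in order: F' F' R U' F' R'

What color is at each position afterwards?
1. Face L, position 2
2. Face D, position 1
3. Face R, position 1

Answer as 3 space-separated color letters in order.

After move 1 (F'): F=GGGG U=WWRR R=YRYR D=OOYY L=OWOW
After move 2 (F'): F=GGGG U=WWYY R=OROR D=WWYY L=OROR
After move 3 (R): R=OORR U=WGYG F=GWGY D=WBYB B=YBWB
After move 4 (U'): U=GGWY F=ORGY R=GWRR B=OOWB L=YBOR
After move 5 (F'): F=RYOG U=GGGR R=BWWR D=BRYB L=YYOW
After move 6 (R'): R=WRBW U=GWGO F=RGOR D=BYYG B=BORB
Query 1: L[2] = O
Query 2: D[1] = Y
Query 3: R[1] = R

Answer: O Y R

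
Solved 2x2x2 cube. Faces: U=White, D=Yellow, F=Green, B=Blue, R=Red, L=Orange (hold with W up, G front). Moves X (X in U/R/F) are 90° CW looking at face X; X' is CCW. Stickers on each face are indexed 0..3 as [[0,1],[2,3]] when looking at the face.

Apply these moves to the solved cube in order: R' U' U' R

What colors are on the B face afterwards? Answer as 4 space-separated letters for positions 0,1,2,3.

After move 1 (R'): R=RRRR U=WBWB F=GWGW D=YGYG B=YBYB
After move 2 (U'): U=BBWW F=OOGW R=GWRR B=RRYB L=YBOO
After move 3 (U'): U=BWBW F=YBGW R=OORR B=GWYB L=RROO
After move 4 (R): R=RORO U=BBBW F=YGGG D=YYYG B=WWWB
Query: B face = WWWB

Answer: W W W B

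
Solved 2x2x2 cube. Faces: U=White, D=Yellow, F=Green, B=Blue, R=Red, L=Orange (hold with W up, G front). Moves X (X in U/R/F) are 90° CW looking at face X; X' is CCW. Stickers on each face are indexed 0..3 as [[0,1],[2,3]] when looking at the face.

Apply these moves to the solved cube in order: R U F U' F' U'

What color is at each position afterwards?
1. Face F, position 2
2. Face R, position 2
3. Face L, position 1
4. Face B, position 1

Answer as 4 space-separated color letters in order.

Answer: G R B R

Derivation:
After move 1 (R): R=RRRR U=WGWG F=GYGY D=YBYB B=WBWB
After move 2 (U): U=WWGG F=RRGY R=WBRR B=OOWB L=GYOO
After move 3 (F): F=GRYR U=WWOY R=GBGR D=RWYB L=GYOB
After move 4 (U'): U=WYWO F=GYYR R=GRGR B=GBWB L=OOOB
After move 5 (F'): F=YRGY U=WYGG R=WRRR D=OBYB L=OOOW
After move 6 (U'): U=YGWG F=OOGY R=YRRR B=WRWB L=GBOW
Query 1: F[2] = G
Query 2: R[2] = R
Query 3: L[1] = B
Query 4: B[1] = R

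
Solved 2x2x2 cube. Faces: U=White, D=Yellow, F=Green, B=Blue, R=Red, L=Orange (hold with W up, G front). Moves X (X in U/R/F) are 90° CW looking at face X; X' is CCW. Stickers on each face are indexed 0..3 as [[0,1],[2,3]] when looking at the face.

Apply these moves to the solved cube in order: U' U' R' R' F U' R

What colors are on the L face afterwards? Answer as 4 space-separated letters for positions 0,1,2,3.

After move 1 (U'): U=WWWW F=OOGG R=GGRR B=RRBB L=BBOO
After move 2 (U'): U=WWWW F=BBGG R=OORR B=GGBB L=RROO
After move 3 (R'): R=OROR U=WBWG F=BWGW D=YBYG B=YGYB
After move 4 (R'): R=RROO U=WYWY F=BBGG D=YWYW B=GGBB
After move 5 (F): F=GBGB U=WYOR R=WRYO D=ORYW L=RYOW
After move 6 (U'): U=YRWO F=RYGB R=GBYO B=WRBB L=GGOW
After move 7 (R): R=YGOB U=YYWB F=RRGW D=OBYW B=ORRB
Query: L face = GGOW

Answer: G G O W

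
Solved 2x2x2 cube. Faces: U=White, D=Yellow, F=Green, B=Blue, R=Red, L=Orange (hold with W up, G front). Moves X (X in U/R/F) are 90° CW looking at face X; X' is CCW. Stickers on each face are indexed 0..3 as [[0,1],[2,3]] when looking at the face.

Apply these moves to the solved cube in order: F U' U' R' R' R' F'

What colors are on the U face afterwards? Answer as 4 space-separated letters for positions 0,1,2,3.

After move 1 (F): F=GGGG U=WWOO R=WRWR D=RRYY L=OYOY
After move 2 (U'): U=WOWO F=OYGG R=GGWR B=WRBB L=BBOY
After move 3 (U'): U=OOWW F=BBGG R=OYWR B=GGBB L=WROY
After move 4 (R'): R=YROW U=OBWG F=BOGW D=RBYG B=YGRB
After move 5 (R'): R=RWYO U=ORWY F=BBGG D=ROYW B=GGBB
After move 6 (R'): R=WORY U=OBWG F=BRGY D=RBYG B=WGOB
After move 7 (F'): F=RYBG U=OBWR R=BORY D=RYYG L=WGOW
Query: U face = OBWR

Answer: O B W R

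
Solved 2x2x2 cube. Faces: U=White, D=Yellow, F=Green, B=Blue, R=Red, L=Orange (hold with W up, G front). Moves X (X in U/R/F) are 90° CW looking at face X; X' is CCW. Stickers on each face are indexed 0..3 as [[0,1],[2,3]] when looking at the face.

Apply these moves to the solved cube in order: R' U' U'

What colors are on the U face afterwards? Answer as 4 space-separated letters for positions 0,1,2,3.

After move 1 (R'): R=RRRR U=WBWB F=GWGW D=YGYG B=YBYB
After move 2 (U'): U=BBWW F=OOGW R=GWRR B=RRYB L=YBOO
After move 3 (U'): U=BWBW F=YBGW R=OORR B=GWYB L=RROO
Query: U face = BWBW

Answer: B W B W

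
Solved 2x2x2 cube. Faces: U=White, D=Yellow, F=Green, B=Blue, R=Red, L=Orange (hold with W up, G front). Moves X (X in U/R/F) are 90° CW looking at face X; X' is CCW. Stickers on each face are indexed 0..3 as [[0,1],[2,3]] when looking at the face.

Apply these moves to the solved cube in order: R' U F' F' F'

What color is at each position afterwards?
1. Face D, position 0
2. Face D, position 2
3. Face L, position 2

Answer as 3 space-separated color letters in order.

After move 1 (R'): R=RRRR U=WBWB F=GWGW D=YGYG B=YBYB
After move 2 (U): U=WWBB F=RRGW R=YBRR B=OOYB L=GWOO
After move 3 (F'): F=RWRG U=WWYR R=GBYR D=WOYG L=GBOB
After move 4 (F'): F=WGRR U=WWGY R=OBWR D=BBYG L=GROY
After move 5 (F'): F=GRWR U=WWOW R=BBBR D=RYYG L=GYOG
Query 1: D[0] = R
Query 2: D[2] = Y
Query 3: L[2] = O

Answer: R Y O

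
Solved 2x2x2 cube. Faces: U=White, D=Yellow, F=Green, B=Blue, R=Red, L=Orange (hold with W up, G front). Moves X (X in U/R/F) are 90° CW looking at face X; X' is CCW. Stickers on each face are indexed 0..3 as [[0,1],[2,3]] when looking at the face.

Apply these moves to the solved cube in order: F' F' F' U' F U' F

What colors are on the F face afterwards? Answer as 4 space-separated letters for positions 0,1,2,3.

After move 1 (F'): F=GGGG U=WWRR R=YRYR D=OOYY L=OWOW
After move 2 (F'): F=GGGG U=WWYY R=OROR D=WWYY L=OROR
After move 3 (F'): F=GGGG U=WWOO R=WRWR D=RRYY L=OYOY
After move 4 (U'): U=WOWO F=OYGG R=GGWR B=WRBB L=BBOY
After move 5 (F): F=GOGY U=WOYB R=WGOR D=WGYY L=BROR
After move 6 (U'): U=OBWY F=BRGY R=GOOR B=WGBB L=WROR
After move 7 (F): F=GBYR U=OBRR R=WOYR D=OGYY L=WWOG
Query: F face = GBYR

Answer: G B Y R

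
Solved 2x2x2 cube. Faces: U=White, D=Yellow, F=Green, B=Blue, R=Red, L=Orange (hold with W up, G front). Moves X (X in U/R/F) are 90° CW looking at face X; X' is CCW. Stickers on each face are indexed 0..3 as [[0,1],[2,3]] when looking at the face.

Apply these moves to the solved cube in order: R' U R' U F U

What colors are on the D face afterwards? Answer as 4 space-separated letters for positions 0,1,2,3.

Answer: Y G Y W

Derivation:
After move 1 (R'): R=RRRR U=WBWB F=GWGW D=YGYG B=YBYB
After move 2 (U): U=WWBB F=RRGW R=YBRR B=OOYB L=GWOO
After move 3 (R'): R=BRYR U=WYBO F=RWGB D=YRYW B=GOGB
After move 4 (U): U=BWOY F=BRGB R=GOYR B=GWGB L=RWOO
After move 5 (F): F=GBBR U=BWOW R=OOYR D=YGYW L=RYOR
After move 6 (U): U=OBWW F=OOBR R=GWYR B=RYGB L=GBOR
Query: D face = YGYW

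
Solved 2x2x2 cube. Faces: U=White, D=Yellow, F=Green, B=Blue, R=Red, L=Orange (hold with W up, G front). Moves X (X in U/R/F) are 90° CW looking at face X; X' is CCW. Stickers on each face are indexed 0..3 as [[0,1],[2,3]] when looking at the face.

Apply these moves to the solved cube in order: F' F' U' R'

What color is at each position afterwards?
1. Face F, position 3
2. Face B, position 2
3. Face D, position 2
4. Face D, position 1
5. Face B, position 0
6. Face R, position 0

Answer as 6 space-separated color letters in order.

After move 1 (F'): F=GGGG U=WWRR R=YRYR D=OOYY L=OWOW
After move 2 (F'): F=GGGG U=WWYY R=OROR D=WWYY L=OROR
After move 3 (U'): U=WYWY F=ORGG R=GGOR B=ORBB L=BBOR
After move 4 (R'): R=GRGO U=WBWO F=OYGY D=WRYG B=YRWB
Query 1: F[3] = Y
Query 2: B[2] = W
Query 3: D[2] = Y
Query 4: D[1] = R
Query 5: B[0] = Y
Query 6: R[0] = G

Answer: Y W Y R Y G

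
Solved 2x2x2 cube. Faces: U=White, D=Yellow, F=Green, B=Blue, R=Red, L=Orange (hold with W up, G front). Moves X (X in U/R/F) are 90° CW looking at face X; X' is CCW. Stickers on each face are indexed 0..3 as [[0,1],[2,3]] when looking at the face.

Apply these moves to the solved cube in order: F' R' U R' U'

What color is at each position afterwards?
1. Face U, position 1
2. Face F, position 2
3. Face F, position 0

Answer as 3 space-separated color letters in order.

Answer: O G G

Derivation:
After move 1 (F'): F=GGGG U=WWRR R=YRYR D=OOYY L=OWOW
After move 2 (R'): R=RRYY U=WBRB F=GWGR D=OGYG B=YBOB
After move 3 (U): U=RWBB F=RRGR R=YBYY B=OWOB L=GWOW
After move 4 (R'): R=BYYY U=ROBO F=RWGB D=ORYR B=GWGB
After move 5 (U'): U=OORB F=GWGB R=RWYY B=BYGB L=GWOW
Query 1: U[1] = O
Query 2: F[2] = G
Query 3: F[0] = G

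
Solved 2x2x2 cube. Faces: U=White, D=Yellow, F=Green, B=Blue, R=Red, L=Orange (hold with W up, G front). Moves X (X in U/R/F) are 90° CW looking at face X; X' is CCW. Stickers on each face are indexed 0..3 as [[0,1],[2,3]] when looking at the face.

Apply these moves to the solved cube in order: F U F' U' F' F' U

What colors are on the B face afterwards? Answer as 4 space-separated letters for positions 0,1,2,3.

After move 1 (F): F=GGGG U=WWOO R=WRWR D=RRYY L=OYOY
After move 2 (U): U=OWOW F=WRGG R=BBWR B=OYBB L=GGOY
After move 3 (F'): F=RGWG U=OWBW R=RBRR D=GYYY L=GWOO
After move 4 (U'): U=WWOB F=GWWG R=RGRR B=RBBB L=OYOO
After move 5 (F'): F=WGGW U=WWRR R=YGGR D=YOYY L=OBOO
After move 6 (F'): F=GWWG U=WWYG R=OGYR D=BOYY L=OROR
After move 7 (U): U=YWGW F=OGWG R=RBYR B=ORBB L=GWOR
Query: B face = ORBB

Answer: O R B B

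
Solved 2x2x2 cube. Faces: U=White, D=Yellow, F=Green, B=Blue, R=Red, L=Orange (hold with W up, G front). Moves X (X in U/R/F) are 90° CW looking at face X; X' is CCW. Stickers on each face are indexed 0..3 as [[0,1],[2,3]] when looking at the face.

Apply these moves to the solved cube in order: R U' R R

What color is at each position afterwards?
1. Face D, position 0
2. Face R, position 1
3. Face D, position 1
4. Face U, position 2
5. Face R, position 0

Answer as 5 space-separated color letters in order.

After move 1 (R): R=RRRR U=WGWG F=GYGY D=YBYB B=WBWB
After move 2 (U'): U=GGWW F=OOGY R=GYRR B=RRWB L=WBOO
After move 3 (R): R=RGRY U=GOWY F=OBGB D=YWYR B=WRGB
After move 4 (R): R=RRYG U=GBWB F=OWGR D=YGYW B=YROB
Query 1: D[0] = Y
Query 2: R[1] = R
Query 3: D[1] = G
Query 4: U[2] = W
Query 5: R[0] = R

Answer: Y R G W R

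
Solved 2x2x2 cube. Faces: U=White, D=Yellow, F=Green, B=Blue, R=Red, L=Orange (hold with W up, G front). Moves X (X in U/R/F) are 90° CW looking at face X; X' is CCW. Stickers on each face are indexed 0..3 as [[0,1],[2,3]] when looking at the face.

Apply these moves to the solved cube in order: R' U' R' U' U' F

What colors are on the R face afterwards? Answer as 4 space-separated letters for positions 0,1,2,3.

After move 1 (R'): R=RRRR U=WBWB F=GWGW D=YGYG B=YBYB
After move 2 (U'): U=BBWW F=OOGW R=GWRR B=RRYB L=YBOO
After move 3 (R'): R=WRGR U=BYWR F=OBGW D=YOYW B=GRGB
After move 4 (U'): U=YRBW F=YBGW R=OBGR B=WRGB L=GROO
After move 5 (U'): U=RWYB F=GRGW R=YBGR B=OBGB L=WROO
After move 6 (F): F=GGWR U=RWOR R=YBBR D=GYYW L=WYOO
Query: R face = YBBR

Answer: Y B B R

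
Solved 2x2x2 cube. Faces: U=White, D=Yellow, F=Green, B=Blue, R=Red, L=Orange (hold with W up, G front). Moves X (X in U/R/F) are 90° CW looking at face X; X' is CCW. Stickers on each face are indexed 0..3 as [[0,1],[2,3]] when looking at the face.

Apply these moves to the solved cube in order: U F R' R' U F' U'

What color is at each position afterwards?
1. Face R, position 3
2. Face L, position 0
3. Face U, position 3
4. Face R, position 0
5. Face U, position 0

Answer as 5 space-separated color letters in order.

Answer: W G R W W

Derivation:
After move 1 (U): U=WWWW F=RRGG R=BBRR B=OOBB L=GGOO
After move 2 (F): F=GRGR U=WWOG R=WBWR D=RBYY L=GYOY
After move 3 (R'): R=BRWW U=WBOO F=GWGG D=RRYR B=YOBB
After move 4 (R'): R=RWBW U=WBOY F=GBGO D=RWYG B=RORB
After move 5 (U): U=OWYB F=RWGO R=ROBW B=GYRB L=GBOY
After move 6 (F'): F=WORG U=OWRB R=WORW D=BYYG L=GBOY
After move 7 (U'): U=WBOR F=GBRG R=WORW B=WORB L=GYOY
Query 1: R[3] = W
Query 2: L[0] = G
Query 3: U[3] = R
Query 4: R[0] = W
Query 5: U[0] = W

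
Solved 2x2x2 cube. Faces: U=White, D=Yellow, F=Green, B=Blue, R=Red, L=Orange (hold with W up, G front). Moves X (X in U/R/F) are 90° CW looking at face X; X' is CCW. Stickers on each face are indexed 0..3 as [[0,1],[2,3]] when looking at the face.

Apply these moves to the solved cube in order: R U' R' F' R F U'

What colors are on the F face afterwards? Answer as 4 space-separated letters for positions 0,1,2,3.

Answer: W B Y O

Derivation:
After move 1 (R): R=RRRR U=WGWG F=GYGY D=YBYB B=WBWB
After move 2 (U'): U=GGWW F=OOGY R=GYRR B=RRWB L=WBOO
After move 3 (R'): R=YRGR U=GWWR F=OGGW D=YOYY B=BRBB
After move 4 (F'): F=GWOG U=GWYG R=ORYR D=BOYY L=WROW
After move 5 (R): R=YORR U=GWYG F=GOOY D=BBYB B=GRWB
After move 6 (F): F=OGYO U=GWWR R=YOGR D=RYYB L=WBOB
After move 7 (U'): U=WRGW F=WBYO R=OGGR B=YOWB L=GROB
Query: F face = WBYO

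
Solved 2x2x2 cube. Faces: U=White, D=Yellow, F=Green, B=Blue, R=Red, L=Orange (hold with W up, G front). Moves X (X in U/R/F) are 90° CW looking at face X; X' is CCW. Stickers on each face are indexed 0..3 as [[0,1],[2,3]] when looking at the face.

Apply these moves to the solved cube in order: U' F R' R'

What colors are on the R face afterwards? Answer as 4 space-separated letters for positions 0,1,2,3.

After move 1 (U'): U=WWWW F=OOGG R=GGRR B=RRBB L=BBOO
After move 2 (F): F=GOGO U=WWOB R=WGWR D=RGYY L=BYOY
After move 3 (R'): R=GRWW U=WBOR F=GWGB D=ROYO B=YRGB
After move 4 (R'): R=RWGW U=WGOY F=GBGR D=RWYB B=OROB
Query: R face = RWGW

Answer: R W G W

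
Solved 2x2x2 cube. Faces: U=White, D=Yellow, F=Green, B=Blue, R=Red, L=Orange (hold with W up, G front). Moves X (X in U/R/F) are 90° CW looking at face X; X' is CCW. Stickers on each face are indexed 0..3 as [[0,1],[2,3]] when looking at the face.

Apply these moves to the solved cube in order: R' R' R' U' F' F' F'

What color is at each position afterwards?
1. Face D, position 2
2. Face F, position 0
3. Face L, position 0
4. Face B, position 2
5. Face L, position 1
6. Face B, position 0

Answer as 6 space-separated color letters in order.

After move 1 (R'): R=RRRR U=WBWB F=GWGW D=YGYG B=YBYB
After move 2 (R'): R=RRRR U=WYWY F=GBGB D=YWYW B=GBGB
After move 3 (R'): R=RRRR U=WGWG F=GYGY D=YBYB B=WBWB
After move 4 (U'): U=GGWW F=OOGY R=GYRR B=RRWB L=WBOO
After move 5 (F'): F=OYOG U=GGGR R=BYYR D=BOYB L=WWOW
After move 6 (F'): F=YGOO U=GGBY R=OYBR D=WWYB L=WROG
After move 7 (F'): F=GOYO U=GGOB R=WYWR D=RGYB L=WYOB
Query 1: D[2] = Y
Query 2: F[0] = G
Query 3: L[0] = W
Query 4: B[2] = W
Query 5: L[1] = Y
Query 6: B[0] = R

Answer: Y G W W Y R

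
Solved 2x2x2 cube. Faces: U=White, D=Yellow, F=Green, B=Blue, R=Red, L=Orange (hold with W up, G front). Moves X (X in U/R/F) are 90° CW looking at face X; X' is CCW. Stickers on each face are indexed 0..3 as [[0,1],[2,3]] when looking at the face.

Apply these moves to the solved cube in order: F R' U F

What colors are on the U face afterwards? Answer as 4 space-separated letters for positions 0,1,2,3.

After move 1 (F): F=GGGG U=WWOO R=WRWR D=RRYY L=OYOY
After move 2 (R'): R=RRWW U=WBOB F=GWGO D=RGYG B=YBRB
After move 3 (U): U=OWBB F=RRGO R=YBWW B=OYRB L=GWOY
After move 4 (F): F=GROR U=OWYW R=BBBW D=WYYG L=GROG
Query: U face = OWYW

Answer: O W Y W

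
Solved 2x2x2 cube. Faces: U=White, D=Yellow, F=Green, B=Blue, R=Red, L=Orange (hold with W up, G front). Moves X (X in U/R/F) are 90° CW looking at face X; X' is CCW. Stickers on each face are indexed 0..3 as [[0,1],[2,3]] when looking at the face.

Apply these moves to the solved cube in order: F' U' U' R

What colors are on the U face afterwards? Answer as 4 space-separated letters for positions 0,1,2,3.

After move 1 (F'): F=GGGG U=WWRR R=YRYR D=OOYY L=OWOW
After move 2 (U'): U=WRWR F=OWGG R=GGYR B=YRBB L=BBOW
After move 3 (U'): U=RRWW F=BBGG R=OWYR B=GGBB L=YROW
After move 4 (R): R=YORW U=RBWG F=BOGY D=OBYG B=WGRB
Query: U face = RBWG

Answer: R B W G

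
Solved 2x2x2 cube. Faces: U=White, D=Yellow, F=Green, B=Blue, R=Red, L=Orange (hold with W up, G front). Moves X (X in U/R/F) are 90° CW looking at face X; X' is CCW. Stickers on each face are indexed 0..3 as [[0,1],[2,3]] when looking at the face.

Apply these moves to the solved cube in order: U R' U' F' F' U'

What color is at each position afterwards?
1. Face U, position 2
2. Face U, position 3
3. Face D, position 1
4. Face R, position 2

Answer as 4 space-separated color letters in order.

Answer: B R W O

Derivation:
After move 1 (U): U=WWWW F=RRGG R=BBRR B=OOBB L=GGOO
After move 2 (R'): R=BRBR U=WBWO F=RWGW D=YRYG B=YOYB
After move 3 (U'): U=BOWW F=GGGW R=RWBR B=BRYB L=YOOO
After move 4 (F'): F=GWGG U=BORB R=RWYR D=OOYG L=YWOW
After move 5 (F'): F=WGGG U=BORY R=OWOR D=WWYG L=YBOR
After move 6 (U'): U=OYBR F=YBGG R=WGOR B=OWYB L=BROR
Query 1: U[2] = B
Query 2: U[3] = R
Query 3: D[1] = W
Query 4: R[2] = O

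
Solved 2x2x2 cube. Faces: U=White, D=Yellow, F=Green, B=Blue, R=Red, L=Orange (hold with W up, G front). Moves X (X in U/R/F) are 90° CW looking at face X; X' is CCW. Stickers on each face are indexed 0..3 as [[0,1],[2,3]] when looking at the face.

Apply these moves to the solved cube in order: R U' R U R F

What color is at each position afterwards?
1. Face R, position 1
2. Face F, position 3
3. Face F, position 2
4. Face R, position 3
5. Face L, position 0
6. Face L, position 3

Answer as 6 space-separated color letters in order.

Answer: W W R R O G

Derivation:
After move 1 (R): R=RRRR U=WGWG F=GYGY D=YBYB B=WBWB
After move 2 (U'): U=GGWW F=OOGY R=GYRR B=RRWB L=WBOO
After move 3 (R): R=RGRY U=GOWY F=OBGB D=YWYR B=WRGB
After move 4 (U): U=WGYO F=RGGB R=WRRY B=WBGB L=OBOO
After move 5 (R): R=RWYR U=WGYB F=RWGR D=YGYW B=OBGB
After move 6 (F): F=GRRW U=WGOB R=YWBR D=YRYW L=OYOG
Query 1: R[1] = W
Query 2: F[3] = W
Query 3: F[2] = R
Query 4: R[3] = R
Query 5: L[0] = O
Query 6: L[3] = G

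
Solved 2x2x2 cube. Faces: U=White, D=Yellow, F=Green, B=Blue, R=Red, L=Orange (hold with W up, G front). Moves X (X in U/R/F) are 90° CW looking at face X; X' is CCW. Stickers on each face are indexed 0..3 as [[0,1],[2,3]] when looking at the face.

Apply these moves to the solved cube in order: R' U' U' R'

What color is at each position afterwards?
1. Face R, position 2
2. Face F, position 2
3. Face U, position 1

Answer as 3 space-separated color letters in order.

After move 1 (R'): R=RRRR U=WBWB F=GWGW D=YGYG B=YBYB
After move 2 (U'): U=BBWW F=OOGW R=GWRR B=RRYB L=YBOO
After move 3 (U'): U=BWBW F=YBGW R=OORR B=GWYB L=RROO
After move 4 (R'): R=OROR U=BYBG F=YWGW D=YBYW B=GWGB
Query 1: R[2] = O
Query 2: F[2] = G
Query 3: U[1] = Y

Answer: O G Y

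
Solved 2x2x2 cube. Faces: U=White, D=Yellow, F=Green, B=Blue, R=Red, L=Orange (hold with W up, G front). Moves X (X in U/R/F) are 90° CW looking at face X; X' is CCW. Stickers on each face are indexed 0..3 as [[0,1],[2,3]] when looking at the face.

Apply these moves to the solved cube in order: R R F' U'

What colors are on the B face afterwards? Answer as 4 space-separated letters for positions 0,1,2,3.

Answer: W R G B

Derivation:
After move 1 (R): R=RRRR U=WGWG F=GYGY D=YBYB B=WBWB
After move 2 (R): R=RRRR U=WYWY F=GBGB D=YWYW B=GBGB
After move 3 (F'): F=BBGG U=WYRR R=WRYR D=OOYW L=OYOW
After move 4 (U'): U=YRWR F=OYGG R=BBYR B=WRGB L=GBOW
Query: B face = WRGB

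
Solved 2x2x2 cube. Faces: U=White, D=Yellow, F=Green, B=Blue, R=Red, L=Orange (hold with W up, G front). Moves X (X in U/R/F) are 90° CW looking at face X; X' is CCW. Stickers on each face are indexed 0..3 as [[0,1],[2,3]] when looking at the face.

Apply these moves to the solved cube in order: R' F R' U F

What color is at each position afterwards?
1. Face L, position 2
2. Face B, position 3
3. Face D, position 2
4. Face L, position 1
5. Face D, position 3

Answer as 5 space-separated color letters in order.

After move 1 (R'): R=RRRR U=WBWB F=GWGW D=YGYG B=YBYB
After move 2 (F): F=GGWW U=WBOO R=WRBR D=RRYG L=OYOG
After move 3 (R'): R=RRWB U=WYOY F=GBWO D=RGYW B=GBRB
After move 4 (U): U=OWYY F=RRWO R=GBWB B=OYRB L=GBOG
After move 5 (F): F=WROR U=OWGB R=YBYB D=WGYW L=GROG
Query 1: L[2] = O
Query 2: B[3] = B
Query 3: D[2] = Y
Query 4: L[1] = R
Query 5: D[3] = W

Answer: O B Y R W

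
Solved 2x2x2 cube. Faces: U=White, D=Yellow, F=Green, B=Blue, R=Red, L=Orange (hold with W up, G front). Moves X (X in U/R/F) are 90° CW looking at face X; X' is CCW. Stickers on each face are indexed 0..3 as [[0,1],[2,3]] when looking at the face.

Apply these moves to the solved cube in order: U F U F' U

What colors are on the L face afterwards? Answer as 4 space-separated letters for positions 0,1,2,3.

After move 1 (U): U=WWWW F=RRGG R=BBRR B=OOBB L=GGOO
After move 2 (F): F=GRGR U=WWOG R=WBWR D=RBYY L=GYOY
After move 3 (U): U=OWGW F=WBGR R=OOWR B=GYBB L=GROY
After move 4 (F'): F=BRWG U=OWOW R=BORR D=RYYY L=GWOG
After move 5 (U): U=OOWW F=BOWG R=GYRR B=GWBB L=BROG
Query: L face = BROG

Answer: B R O G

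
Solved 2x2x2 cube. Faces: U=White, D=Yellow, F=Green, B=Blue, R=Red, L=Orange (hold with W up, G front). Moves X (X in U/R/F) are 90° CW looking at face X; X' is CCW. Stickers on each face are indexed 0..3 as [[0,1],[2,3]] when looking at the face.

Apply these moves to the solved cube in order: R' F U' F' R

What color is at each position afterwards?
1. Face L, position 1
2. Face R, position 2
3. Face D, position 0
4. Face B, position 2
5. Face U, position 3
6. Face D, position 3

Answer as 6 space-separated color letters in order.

After move 1 (R'): R=RRRR U=WBWB F=GWGW D=YGYG B=YBYB
After move 2 (F): F=GGWW U=WBOO R=WRBR D=RRYG L=OYOG
After move 3 (U'): U=BOWO F=OYWW R=GGBR B=WRYB L=YBOG
After move 4 (F'): F=YWOW U=BOGB R=RGRR D=BGYG L=YOOW
After move 5 (R): R=RRRG U=BWGW F=YGOG D=BYYW B=BROB
Query 1: L[1] = O
Query 2: R[2] = R
Query 3: D[0] = B
Query 4: B[2] = O
Query 5: U[3] = W
Query 6: D[3] = W

Answer: O R B O W W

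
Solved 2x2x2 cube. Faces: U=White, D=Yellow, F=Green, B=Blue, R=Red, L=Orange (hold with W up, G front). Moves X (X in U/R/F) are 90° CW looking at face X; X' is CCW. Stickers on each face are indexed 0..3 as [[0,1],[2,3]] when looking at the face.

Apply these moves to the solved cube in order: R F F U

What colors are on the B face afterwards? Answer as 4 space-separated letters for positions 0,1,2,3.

Answer: O R W B

Derivation:
After move 1 (R): R=RRRR U=WGWG F=GYGY D=YBYB B=WBWB
After move 2 (F): F=GGYY U=WGOO R=WRGR D=RRYB L=OYOB
After move 3 (F): F=YGYG U=WGBY R=OROR D=GWYB L=OROR
After move 4 (U): U=BWYG F=ORYG R=WBOR B=ORWB L=YGOR
Query: B face = ORWB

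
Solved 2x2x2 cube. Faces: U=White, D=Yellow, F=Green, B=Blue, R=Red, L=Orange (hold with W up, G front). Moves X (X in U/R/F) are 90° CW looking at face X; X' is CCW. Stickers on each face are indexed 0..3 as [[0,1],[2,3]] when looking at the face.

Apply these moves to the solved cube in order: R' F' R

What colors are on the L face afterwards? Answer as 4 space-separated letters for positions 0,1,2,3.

After move 1 (R'): R=RRRR U=WBWB F=GWGW D=YGYG B=YBYB
After move 2 (F'): F=WWGG U=WBRR R=GRYR D=OOYG L=OBOW
After move 3 (R): R=YGRR U=WWRG F=WOGG D=OYYY B=RBBB
Query: L face = OBOW

Answer: O B O W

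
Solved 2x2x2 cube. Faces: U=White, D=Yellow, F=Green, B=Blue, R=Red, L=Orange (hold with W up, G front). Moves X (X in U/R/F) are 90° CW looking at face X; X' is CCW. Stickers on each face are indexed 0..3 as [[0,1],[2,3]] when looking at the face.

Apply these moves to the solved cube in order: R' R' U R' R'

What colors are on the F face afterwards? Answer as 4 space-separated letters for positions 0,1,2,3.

After move 1 (R'): R=RRRR U=WBWB F=GWGW D=YGYG B=YBYB
After move 2 (R'): R=RRRR U=WYWY F=GBGB D=YWYW B=GBGB
After move 3 (U): U=WWYY F=RRGB R=GBRR B=OOGB L=GBOO
After move 4 (R'): R=BRGR U=WGYO F=RWGY D=YRYB B=WOWB
After move 5 (R'): R=RRBG U=WWYW F=RGGO D=YWYY B=BORB
Query: F face = RGGO

Answer: R G G O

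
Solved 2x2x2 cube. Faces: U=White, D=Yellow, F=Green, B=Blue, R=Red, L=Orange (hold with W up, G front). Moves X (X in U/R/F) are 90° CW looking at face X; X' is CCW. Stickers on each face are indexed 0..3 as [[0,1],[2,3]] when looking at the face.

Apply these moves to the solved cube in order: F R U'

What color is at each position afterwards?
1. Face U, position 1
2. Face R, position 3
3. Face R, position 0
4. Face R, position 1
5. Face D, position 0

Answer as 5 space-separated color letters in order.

After move 1 (F): F=GGGG U=WWOO R=WRWR D=RRYY L=OYOY
After move 2 (R): R=WWRR U=WGOG F=GRGY D=RBYB B=OBWB
After move 3 (U'): U=GGWO F=OYGY R=GRRR B=WWWB L=OBOY
Query 1: U[1] = G
Query 2: R[3] = R
Query 3: R[0] = G
Query 4: R[1] = R
Query 5: D[0] = R

Answer: G R G R R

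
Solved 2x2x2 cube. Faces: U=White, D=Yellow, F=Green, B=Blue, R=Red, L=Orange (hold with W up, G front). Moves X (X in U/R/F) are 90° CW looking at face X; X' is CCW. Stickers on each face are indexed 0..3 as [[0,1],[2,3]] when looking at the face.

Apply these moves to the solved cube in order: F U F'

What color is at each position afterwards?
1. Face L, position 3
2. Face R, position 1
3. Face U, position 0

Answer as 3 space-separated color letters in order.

After move 1 (F): F=GGGG U=WWOO R=WRWR D=RRYY L=OYOY
After move 2 (U): U=OWOW F=WRGG R=BBWR B=OYBB L=GGOY
After move 3 (F'): F=RGWG U=OWBW R=RBRR D=GYYY L=GWOO
Query 1: L[3] = O
Query 2: R[1] = B
Query 3: U[0] = O

Answer: O B O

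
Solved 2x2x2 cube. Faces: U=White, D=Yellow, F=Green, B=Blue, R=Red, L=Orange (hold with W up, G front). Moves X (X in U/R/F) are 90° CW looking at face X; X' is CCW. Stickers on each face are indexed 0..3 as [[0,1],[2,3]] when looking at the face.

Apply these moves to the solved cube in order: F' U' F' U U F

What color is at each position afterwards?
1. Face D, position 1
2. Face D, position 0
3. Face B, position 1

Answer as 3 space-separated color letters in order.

After move 1 (F'): F=GGGG U=WWRR R=YRYR D=OOYY L=OWOW
After move 2 (U'): U=WRWR F=OWGG R=GGYR B=YRBB L=BBOW
After move 3 (F'): F=WGOG U=WRGY R=OGOR D=BWYY L=BROW
After move 4 (U): U=GWYR F=OGOG R=YROR B=BRBB L=WGOW
After move 5 (U): U=YGRW F=YROG R=BROR B=WGBB L=OGOW
After move 6 (F): F=OYGR U=YGWG R=RRWR D=OBYY L=OBOW
Query 1: D[1] = B
Query 2: D[0] = O
Query 3: B[1] = G

Answer: B O G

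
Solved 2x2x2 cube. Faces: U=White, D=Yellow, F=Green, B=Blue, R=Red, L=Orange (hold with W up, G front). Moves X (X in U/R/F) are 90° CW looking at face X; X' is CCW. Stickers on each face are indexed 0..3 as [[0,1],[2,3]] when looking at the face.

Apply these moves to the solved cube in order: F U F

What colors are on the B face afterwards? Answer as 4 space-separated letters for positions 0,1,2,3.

Answer: O Y B B

Derivation:
After move 1 (F): F=GGGG U=WWOO R=WRWR D=RRYY L=OYOY
After move 2 (U): U=OWOW F=WRGG R=BBWR B=OYBB L=GGOY
After move 3 (F): F=GWGR U=OWYG R=OBWR D=WBYY L=GROR
Query: B face = OYBB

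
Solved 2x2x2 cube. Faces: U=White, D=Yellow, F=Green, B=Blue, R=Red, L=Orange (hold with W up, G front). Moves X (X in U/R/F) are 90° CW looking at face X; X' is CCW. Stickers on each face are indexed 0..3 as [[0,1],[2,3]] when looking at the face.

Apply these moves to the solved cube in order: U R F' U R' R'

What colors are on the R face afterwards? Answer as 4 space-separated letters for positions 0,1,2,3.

After move 1 (U): U=WWWW F=RRGG R=BBRR B=OOBB L=GGOO
After move 2 (R): R=RBRB U=WRWG F=RYGY D=YBYO B=WOWB
After move 3 (F'): F=YYRG U=WRRR R=BBYB D=GOYO L=GGOW
After move 4 (U): U=RWRR F=BBRG R=WOYB B=GGWB L=YYOW
After move 5 (R'): R=OBWY U=RWRG F=BWRR D=GBYG B=OGOB
After move 6 (R'): R=BYOW U=RORO F=BWRG D=GWYR B=GGBB
Query: R face = BYOW

Answer: B Y O W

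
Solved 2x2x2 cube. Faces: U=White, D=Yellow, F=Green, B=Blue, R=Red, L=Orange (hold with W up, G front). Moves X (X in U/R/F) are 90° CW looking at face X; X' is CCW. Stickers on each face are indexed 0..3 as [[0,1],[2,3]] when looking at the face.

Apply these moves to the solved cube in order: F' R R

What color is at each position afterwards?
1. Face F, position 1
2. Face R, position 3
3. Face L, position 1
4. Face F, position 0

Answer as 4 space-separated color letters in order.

After move 1 (F'): F=GGGG U=WWRR R=YRYR D=OOYY L=OWOW
After move 2 (R): R=YYRR U=WGRG F=GOGY D=OBYB B=RBWB
After move 3 (R): R=RYRY U=WORY F=GBGB D=OWYR B=GBGB
Query 1: F[1] = B
Query 2: R[3] = Y
Query 3: L[1] = W
Query 4: F[0] = G

Answer: B Y W G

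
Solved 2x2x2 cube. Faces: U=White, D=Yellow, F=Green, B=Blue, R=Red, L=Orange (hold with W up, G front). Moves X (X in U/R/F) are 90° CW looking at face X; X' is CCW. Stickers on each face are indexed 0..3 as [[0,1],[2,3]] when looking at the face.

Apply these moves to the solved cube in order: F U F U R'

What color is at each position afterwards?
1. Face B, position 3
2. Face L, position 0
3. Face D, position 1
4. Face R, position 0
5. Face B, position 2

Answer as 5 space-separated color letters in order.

Answer: B G B Y B

Derivation:
After move 1 (F): F=GGGG U=WWOO R=WRWR D=RRYY L=OYOY
After move 2 (U): U=OWOW F=WRGG R=BBWR B=OYBB L=GGOY
After move 3 (F): F=GWGR U=OWYG R=OBWR D=WBYY L=GROR
After move 4 (U): U=YOGW F=OBGR R=OYWR B=GRBB L=GWOR
After move 5 (R'): R=YROW U=YBGG F=OOGW D=WBYR B=YRBB
Query 1: B[3] = B
Query 2: L[0] = G
Query 3: D[1] = B
Query 4: R[0] = Y
Query 5: B[2] = B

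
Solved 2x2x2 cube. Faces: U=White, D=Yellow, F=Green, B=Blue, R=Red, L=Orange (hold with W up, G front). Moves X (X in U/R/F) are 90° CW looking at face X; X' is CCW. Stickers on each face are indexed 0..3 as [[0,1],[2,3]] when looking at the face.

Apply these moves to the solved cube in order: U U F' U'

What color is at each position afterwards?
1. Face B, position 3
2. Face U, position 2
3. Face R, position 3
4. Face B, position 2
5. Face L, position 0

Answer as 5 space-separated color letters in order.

Answer: B W R B G

Derivation:
After move 1 (U): U=WWWW F=RRGG R=BBRR B=OOBB L=GGOO
After move 2 (U): U=WWWW F=BBGG R=OORR B=GGBB L=RROO
After move 3 (F'): F=BGBG U=WWOR R=YOYR D=ROYY L=RWOW
After move 4 (U'): U=WRWO F=RWBG R=BGYR B=YOBB L=GGOW
Query 1: B[3] = B
Query 2: U[2] = W
Query 3: R[3] = R
Query 4: B[2] = B
Query 5: L[0] = G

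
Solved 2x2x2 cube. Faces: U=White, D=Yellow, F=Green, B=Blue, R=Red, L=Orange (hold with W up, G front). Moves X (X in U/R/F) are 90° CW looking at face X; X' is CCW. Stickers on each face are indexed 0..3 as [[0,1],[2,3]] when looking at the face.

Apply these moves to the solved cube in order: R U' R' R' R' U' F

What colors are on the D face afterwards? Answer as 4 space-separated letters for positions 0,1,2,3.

Answer: R O Y R

Derivation:
After move 1 (R): R=RRRR U=WGWG F=GYGY D=YBYB B=WBWB
After move 2 (U'): U=GGWW F=OOGY R=GYRR B=RRWB L=WBOO
After move 3 (R'): R=YRGR U=GWWR F=OGGW D=YOYY B=BRBB
After move 4 (R'): R=RRYG U=GBWB F=OWGR D=YGYW B=YROB
After move 5 (R'): R=RGRY U=GOWY F=OBGB D=YWYR B=WRGB
After move 6 (U'): U=OYGW F=WBGB R=OBRY B=RGGB L=WROO
After move 7 (F): F=GWBB U=OYOR R=GBWY D=ROYR L=WYOW
Query: D face = ROYR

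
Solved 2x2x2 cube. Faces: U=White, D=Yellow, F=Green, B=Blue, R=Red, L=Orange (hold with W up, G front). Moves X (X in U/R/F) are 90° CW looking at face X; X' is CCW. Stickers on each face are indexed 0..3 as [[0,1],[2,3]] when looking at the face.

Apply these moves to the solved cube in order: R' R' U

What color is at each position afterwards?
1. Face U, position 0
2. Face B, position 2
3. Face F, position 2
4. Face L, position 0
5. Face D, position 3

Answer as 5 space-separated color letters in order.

After move 1 (R'): R=RRRR U=WBWB F=GWGW D=YGYG B=YBYB
After move 2 (R'): R=RRRR U=WYWY F=GBGB D=YWYW B=GBGB
After move 3 (U): U=WWYY F=RRGB R=GBRR B=OOGB L=GBOO
Query 1: U[0] = W
Query 2: B[2] = G
Query 3: F[2] = G
Query 4: L[0] = G
Query 5: D[3] = W

Answer: W G G G W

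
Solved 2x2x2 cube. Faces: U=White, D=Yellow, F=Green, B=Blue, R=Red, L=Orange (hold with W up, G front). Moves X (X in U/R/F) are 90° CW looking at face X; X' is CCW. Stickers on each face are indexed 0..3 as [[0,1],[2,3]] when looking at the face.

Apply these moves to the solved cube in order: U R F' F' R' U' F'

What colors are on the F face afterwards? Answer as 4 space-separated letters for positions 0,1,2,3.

After move 1 (U): U=WWWW F=RRGG R=BBRR B=OOBB L=GGOO
After move 2 (R): R=RBRB U=WRWG F=RYGY D=YBYO B=WOWB
After move 3 (F'): F=YYRG U=WRRR R=BBYB D=GOYO L=GGOW
After move 4 (F'): F=YGYR U=WRBY R=OBGB D=GWYO L=GROR
After move 5 (R'): R=BBOG U=WWBW F=YRYY D=GGYR B=OOWB
After move 6 (U'): U=WWWB F=GRYY R=YROG B=BBWB L=OOOR
After move 7 (F'): F=RYGY U=WWYO R=GRGG D=ORYR L=OBOW
Query: F face = RYGY

Answer: R Y G Y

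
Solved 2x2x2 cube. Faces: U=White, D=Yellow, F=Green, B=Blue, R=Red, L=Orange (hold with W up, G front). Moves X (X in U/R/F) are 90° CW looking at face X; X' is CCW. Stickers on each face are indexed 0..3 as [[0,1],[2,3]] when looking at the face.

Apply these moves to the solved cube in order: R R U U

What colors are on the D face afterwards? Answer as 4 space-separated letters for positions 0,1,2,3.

After move 1 (R): R=RRRR U=WGWG F=GYGY D=YBYB B=WBWB
After move 2 (R): R=RRRR U=WYWY F=GBGB D=YWYW B=GBGB
After move 3 (U): U=WWYY F=RRGB R=GBRR B=OOGB L=GBOO
After move 4 (U): U=YWYW F=GBGB R=OORR B=GBGB L=RROO
Query: D face = YWYW

Answer: Y W Y W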